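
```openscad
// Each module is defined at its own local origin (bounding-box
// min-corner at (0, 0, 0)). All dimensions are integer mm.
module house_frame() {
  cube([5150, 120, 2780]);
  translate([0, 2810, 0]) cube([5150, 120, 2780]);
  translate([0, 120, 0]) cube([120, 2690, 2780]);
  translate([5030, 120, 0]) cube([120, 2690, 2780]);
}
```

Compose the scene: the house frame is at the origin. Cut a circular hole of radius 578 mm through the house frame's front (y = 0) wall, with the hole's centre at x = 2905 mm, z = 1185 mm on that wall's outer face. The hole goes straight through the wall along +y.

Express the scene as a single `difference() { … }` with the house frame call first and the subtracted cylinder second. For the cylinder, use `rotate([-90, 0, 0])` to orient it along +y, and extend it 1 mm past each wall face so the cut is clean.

difference() {
  house_frame();
  translate([2905, -1, 1185]) rotate([-90, 0, 0]) cylinder(h = 122, r = 578);
}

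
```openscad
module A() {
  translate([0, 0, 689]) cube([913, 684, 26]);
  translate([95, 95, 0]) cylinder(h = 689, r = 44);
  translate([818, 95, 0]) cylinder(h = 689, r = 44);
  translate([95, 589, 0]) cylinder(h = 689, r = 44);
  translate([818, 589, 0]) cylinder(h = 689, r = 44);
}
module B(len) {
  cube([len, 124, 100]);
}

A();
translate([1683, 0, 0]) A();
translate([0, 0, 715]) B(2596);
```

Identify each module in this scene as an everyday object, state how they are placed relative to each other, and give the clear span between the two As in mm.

Second table starts at x = 1683; first ends at x = 913; clear span = 1683 − 913 = 770 mm.

A is a table. B is a beam. A beam spans the tops of two tables. The clear span between the two tables is 770 mm.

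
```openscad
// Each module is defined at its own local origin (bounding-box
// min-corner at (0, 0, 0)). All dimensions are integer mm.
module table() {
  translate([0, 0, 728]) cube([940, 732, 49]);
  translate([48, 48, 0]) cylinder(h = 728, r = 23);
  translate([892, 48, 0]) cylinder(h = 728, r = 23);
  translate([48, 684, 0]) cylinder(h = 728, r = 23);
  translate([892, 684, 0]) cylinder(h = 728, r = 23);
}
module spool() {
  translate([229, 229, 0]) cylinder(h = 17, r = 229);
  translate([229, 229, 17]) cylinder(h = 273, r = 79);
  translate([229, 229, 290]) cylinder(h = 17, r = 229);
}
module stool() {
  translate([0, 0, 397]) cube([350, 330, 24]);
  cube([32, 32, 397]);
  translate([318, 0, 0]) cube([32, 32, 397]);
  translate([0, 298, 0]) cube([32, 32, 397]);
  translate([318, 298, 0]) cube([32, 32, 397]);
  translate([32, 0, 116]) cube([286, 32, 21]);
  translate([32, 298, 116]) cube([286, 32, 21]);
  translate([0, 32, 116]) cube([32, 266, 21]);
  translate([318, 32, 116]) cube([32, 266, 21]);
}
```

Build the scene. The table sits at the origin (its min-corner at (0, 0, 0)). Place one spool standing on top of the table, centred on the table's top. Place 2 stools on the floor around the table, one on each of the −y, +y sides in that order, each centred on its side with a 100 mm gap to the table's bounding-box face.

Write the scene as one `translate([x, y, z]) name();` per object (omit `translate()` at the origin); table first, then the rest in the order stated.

table();
translate([241, 137, 777]) spool();
translate([295, -430, 0]) stool();
translate([295, 832, 0]) stool();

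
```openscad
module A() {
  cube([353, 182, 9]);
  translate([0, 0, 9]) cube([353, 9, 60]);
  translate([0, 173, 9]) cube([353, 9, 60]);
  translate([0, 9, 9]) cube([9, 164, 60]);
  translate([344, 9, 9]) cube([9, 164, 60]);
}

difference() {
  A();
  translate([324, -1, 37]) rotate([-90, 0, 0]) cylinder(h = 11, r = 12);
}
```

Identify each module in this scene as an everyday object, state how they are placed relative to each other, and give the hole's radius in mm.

The subtracted cylinder has r = 12 mm.

A is an open box. The open box has a circular hole through its front wall. The hole's radius is 12 mm.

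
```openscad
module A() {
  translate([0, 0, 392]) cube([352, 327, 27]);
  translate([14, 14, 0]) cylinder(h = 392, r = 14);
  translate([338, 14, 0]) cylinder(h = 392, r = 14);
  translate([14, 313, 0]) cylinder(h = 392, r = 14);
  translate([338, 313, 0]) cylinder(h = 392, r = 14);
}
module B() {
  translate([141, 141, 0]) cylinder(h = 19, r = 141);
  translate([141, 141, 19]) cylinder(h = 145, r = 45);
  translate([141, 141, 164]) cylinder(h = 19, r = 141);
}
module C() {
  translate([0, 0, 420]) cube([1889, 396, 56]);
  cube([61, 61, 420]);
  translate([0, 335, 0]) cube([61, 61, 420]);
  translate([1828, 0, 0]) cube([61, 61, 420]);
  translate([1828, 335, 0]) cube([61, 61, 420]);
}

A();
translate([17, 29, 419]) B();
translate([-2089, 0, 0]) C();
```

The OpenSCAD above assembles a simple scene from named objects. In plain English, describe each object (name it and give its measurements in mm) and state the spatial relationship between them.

A is a four-legged stool. The seat is a 352×327×27 mm slab whose top surface is at z = 419 mm; four round legs, each 28 mm in diameter, run from the floor (z = 0) to the underside of the seat, each leg's axis is inset half a diameter from the nearest pair of seat edges (so the leg's bounding box is flush with the corner).

B is a spool: two coaxial disc flanges of radius 141 mm and thickness 19 mm, joined by a core cylinder of radius 45 mm and height 145 mm. The lower flange rests on z = 0 and the three cylinders share a vertical axis.

C is a long wooden bench with a 1889 mm (x) × 396 mm (y) seat, 56 mm thick, its top surface 476 mm above the floor. Four 61 mm square legs at the seat corners, flush with the edges, run from z = 0 to the seat underside.

The spool is on top of the stool. The bench is on the floor beside the stool on its −x side.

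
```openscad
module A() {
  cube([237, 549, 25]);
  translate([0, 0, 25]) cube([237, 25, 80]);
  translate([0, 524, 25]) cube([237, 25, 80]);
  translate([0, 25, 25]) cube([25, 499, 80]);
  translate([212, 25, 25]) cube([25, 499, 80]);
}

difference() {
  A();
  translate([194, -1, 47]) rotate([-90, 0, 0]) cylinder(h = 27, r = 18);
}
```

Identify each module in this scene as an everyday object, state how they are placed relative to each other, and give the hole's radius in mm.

A is an open box. The open box has a circular hole through its front wall. The hole's radius is 18 mm.

The subtracted cylinder has r = 18 mm.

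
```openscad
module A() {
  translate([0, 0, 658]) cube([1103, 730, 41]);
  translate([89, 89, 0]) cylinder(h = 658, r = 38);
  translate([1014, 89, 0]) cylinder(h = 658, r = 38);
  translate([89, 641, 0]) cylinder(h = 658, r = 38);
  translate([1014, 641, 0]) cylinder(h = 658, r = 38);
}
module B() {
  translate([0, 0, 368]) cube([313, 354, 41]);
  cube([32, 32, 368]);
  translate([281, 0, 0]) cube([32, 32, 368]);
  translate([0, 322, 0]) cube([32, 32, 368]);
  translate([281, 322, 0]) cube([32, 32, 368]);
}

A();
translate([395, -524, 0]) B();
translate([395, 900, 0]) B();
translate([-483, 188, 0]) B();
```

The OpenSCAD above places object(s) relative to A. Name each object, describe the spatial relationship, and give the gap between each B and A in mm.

A is a table. B is a stool. Three stools sit around the table at the −y, +y, −x sides. The gap between each stool and the table is 170 mm.

Each stool's nearest face is 170 mm from the table's bounding box.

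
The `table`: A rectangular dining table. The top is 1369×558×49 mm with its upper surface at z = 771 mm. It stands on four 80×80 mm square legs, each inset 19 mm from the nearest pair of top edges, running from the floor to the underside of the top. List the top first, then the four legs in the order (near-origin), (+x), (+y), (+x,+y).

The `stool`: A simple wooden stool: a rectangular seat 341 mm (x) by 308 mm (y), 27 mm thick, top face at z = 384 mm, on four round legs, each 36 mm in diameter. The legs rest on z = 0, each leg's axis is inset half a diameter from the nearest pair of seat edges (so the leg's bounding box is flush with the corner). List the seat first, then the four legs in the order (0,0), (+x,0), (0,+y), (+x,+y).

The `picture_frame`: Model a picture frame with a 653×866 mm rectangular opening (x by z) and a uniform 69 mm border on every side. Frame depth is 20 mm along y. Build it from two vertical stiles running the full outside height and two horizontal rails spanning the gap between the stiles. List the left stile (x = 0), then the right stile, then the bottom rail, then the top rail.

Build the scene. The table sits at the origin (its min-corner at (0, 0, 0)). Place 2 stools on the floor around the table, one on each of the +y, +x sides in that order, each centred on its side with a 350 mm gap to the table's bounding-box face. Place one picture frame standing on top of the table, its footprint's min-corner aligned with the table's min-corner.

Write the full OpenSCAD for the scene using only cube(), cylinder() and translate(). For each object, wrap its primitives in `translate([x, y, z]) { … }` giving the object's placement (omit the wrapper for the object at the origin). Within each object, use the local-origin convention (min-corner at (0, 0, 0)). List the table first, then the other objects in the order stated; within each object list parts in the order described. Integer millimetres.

translate([0, 0, 722]) cube([1369, 558, 49]);
translate([19, 19, 0]) cube([80, 80, 722]);
translate([1270, 19, 0]) cube([80, 80, 722]);
translate([19, 459, 0]) cube([80, 80, 722]);
translate([1270, 459, 0]) cube([80, 80, 722]);
translate([514, 908, 0]) {
  translate([0, 0, 357]) cube([341, 308, 27]);
  translate([18, 18, 0]) cylinder(h = 357, r = 18);
  translate([323, 18, 0]) cylinder(h = 357, r = 18);
  translate([18, 290, 0]) cylinder(h = 357, r = 18);
  translate([323, 290, 0]) cylinder(h = 357, r = 18);
}
translate([1719, 125, 0]) {
  translate([0, 0, 357]) cube([341, 308, 27]);
  translate([18, 18, 0]) cylinder(h = 357, r = 18);
  translate([323, 18, 0]) cylinder(h = 357, r = 18);
  translate([18, 290, 0]) cylinder(h = 357, r = 18);
  translate([323, 290, 0]) cylinder(h = 357, r = 18);
}
translate([0, 0, 771]) {
  cube([69, 20, 1004]);
  translate([722, 0, 0]) cube([69, 20, 1004]);
  translate([69, 0, 0]) cube([653, 20, 69]);
  translate([69, 0, 935]) cube([653, 20, 69]);
}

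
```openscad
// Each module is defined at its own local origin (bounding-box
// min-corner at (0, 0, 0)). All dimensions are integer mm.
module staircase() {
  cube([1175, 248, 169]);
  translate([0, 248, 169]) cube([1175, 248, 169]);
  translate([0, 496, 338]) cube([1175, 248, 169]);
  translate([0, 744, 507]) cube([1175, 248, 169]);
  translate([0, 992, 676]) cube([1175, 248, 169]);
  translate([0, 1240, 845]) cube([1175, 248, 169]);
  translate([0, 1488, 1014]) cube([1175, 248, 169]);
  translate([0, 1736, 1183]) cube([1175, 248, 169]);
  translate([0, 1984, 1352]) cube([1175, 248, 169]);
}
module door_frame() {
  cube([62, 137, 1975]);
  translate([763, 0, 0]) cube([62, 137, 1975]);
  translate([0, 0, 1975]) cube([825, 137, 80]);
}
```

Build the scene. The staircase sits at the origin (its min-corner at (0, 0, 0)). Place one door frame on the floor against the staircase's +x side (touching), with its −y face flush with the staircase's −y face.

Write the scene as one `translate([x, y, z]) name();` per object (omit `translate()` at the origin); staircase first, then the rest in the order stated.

staircase();
translate([1175, 0, 0]) door_frame();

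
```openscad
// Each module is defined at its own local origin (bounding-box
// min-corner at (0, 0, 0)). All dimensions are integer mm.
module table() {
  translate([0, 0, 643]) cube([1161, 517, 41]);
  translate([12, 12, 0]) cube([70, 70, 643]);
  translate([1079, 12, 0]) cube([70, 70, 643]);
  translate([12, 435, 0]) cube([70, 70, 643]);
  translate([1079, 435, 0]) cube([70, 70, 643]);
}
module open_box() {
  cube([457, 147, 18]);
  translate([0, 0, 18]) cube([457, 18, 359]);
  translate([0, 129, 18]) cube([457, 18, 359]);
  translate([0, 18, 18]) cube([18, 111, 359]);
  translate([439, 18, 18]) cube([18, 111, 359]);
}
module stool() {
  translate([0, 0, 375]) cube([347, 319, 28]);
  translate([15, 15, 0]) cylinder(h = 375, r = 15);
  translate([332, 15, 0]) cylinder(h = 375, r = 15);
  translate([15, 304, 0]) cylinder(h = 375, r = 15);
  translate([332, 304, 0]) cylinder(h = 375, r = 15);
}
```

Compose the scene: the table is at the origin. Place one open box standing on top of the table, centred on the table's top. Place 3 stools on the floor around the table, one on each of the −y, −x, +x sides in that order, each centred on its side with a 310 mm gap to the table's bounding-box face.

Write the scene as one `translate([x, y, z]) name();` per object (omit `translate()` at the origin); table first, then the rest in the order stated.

table();
translate([352, 185, 684]) open_box();
translate([407, -629, 0]) stool();
translate([-657, 99, 0]) stool();
translate([1471, 99, 0]) stool();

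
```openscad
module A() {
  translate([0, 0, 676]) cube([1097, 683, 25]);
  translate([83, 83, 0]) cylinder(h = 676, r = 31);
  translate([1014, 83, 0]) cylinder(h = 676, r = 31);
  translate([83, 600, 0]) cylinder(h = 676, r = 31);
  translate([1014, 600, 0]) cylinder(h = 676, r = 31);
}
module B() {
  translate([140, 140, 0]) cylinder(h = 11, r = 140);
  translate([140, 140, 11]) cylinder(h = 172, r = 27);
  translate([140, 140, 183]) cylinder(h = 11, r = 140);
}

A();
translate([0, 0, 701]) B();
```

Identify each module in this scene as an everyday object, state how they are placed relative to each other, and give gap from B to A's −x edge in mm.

The spool's min-x is at 0; the table's min-x is 0; gap = 0 mm.

A is a table. B is a spool. The spool is on top of the table. The gap from the spool to the table's −x edge is 0 mm.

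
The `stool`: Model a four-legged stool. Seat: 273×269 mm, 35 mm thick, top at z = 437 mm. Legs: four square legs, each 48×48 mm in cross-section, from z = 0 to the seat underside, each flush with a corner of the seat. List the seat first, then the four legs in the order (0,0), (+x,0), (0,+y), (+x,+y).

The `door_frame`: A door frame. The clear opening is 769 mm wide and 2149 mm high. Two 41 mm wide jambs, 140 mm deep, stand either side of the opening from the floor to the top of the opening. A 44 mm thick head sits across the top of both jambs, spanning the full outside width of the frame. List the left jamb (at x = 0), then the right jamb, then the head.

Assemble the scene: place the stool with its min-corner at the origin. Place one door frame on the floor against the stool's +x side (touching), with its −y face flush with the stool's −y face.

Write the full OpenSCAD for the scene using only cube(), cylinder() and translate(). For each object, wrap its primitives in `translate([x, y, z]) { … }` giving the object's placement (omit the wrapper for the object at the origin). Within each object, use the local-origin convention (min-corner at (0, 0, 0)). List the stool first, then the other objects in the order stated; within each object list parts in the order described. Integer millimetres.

translate([0, 0, 402]) cube([273, 269, 35]);
cube([48, 48, 402]);
translate([225, 0, 0]) cube([48, 48, 402]);
translate([0, 221, 0]) cube([48, 48, 402]);
translate([225, 221, 0]) cube([48, 48, 402]);
translate([273, 0, 0]) {
  cube([41, 140, 2149]);
  translate([810, 0, 0]) cube([41, 140, 2149]);
  translate([0, 0, 2149]) cube([851, 140, 44]);
}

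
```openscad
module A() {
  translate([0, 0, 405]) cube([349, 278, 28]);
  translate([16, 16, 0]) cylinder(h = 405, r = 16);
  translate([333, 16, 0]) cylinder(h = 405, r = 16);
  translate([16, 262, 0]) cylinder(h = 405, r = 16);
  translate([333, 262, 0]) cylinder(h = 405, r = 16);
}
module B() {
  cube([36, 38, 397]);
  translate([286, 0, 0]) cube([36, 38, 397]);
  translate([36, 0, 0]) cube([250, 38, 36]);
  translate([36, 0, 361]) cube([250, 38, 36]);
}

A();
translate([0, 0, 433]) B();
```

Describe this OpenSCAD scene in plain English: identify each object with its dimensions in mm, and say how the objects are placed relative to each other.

A is a simple wooden stool: a rectangular seat 349 mm (x) by 278 mm (y), 28 mm thick, top face at z = 433 mm, on four round legs, each 32 mm in diameter. The legs rest on z = 0, each leg's axis is inset half a diameter from the nearest pair of seat edges (so the leg's bounding box is flush with the corner).

B is a rectangular picture frame lying in the x–z plane (depth along y). The opening is 250 mm wide (x) by 325 mm tall (z), surrounded by a border 36 mm wide on all four sides. The frame is 38 mm deep and is made of two full-height vertical stiles with two horizontal rails fitted between them.

The picture frame is on top of the stool.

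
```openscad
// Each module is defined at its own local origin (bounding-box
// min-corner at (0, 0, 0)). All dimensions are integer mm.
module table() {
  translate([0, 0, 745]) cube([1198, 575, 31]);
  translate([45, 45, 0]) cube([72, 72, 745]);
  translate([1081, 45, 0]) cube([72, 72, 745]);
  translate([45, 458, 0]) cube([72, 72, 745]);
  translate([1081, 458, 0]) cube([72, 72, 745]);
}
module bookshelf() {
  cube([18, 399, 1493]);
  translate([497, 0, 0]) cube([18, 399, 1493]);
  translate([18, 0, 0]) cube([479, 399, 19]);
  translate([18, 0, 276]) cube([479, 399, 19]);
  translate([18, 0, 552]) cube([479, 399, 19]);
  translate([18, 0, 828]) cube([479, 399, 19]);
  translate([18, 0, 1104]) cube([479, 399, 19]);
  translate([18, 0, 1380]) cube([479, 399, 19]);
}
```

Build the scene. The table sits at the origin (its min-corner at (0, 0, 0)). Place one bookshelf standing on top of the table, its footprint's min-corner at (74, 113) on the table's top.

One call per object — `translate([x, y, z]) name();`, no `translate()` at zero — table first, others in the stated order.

table();
translate([74, 113, 776]) bookshelf();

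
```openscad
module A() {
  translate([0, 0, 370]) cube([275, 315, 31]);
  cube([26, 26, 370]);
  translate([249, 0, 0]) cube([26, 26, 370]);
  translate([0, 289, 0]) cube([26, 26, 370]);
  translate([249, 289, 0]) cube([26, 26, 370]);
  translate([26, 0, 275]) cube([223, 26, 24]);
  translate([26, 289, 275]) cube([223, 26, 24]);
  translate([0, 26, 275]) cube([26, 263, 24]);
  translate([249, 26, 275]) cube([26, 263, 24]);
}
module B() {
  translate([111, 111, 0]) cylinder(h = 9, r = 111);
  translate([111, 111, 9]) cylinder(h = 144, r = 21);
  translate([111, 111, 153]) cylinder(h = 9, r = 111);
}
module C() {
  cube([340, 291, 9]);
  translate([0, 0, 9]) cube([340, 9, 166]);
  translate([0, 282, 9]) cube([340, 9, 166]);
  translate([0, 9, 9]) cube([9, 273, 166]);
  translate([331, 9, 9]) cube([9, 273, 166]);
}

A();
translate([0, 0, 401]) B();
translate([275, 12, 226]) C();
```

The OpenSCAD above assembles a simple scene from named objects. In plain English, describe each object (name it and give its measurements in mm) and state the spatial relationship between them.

A is a simple wooden stool: a rectangular seat 275 mm (x) by 315 mm (y), 31 mm thick, top face at z = 401 mm, on four square legs, each 26×26 mm in cross-section. The legs rest on z = 0, each flush with a corner of the seat. Four stretchers, 26 mm wide and 24 mm tall, connect adjacent legs with their undersides at z = 275 mm, each running between the inner faces of the legs it joins and aligned with the legs' outer faces on the other axis.

B is a spool: two coaxial disc flanges of radius 111 mm and thickness 9 mm, joined by a core cylinder of radius 21 mm and height 144 mm. The lower flange rests on z = 0 and the three cylinders share a vertical axis.

C is an open storage box with external size 340×291×175 mm and wall thickness 9 mm (the base is also 9 mm thick). The base covers the whole footprint; the four walls stand on the base, with the y-facing walls full-width and the x-facing walls fitting between their inner faces.

The spool is on top of the stool. The open box is beside the stool with their tops flush at z = 401.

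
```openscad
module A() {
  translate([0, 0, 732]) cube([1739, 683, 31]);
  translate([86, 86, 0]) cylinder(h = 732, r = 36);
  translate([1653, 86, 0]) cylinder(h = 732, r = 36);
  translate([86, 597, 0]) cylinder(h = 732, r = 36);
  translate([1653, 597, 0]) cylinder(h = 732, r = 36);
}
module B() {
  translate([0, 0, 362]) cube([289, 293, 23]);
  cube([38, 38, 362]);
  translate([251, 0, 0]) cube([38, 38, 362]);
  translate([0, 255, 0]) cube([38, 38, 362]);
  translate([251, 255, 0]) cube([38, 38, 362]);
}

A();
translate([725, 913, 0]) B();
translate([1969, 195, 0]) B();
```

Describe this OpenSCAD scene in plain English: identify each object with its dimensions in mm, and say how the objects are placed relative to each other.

A is a table with a 1739×683 mm rectangular top, 31 mm thick, top surface at z = 763 mm, supported by four round legs of 72 mm diameter, each leg's bounding box inset 50 mm from the nearest pair of top edges, running from the floor.

B is a simple wooden stool: a rectangular seat 289 mm (x) by 293 mm (y), 23 mm thick, top face at z = 385 mm, on four square legs, each 38×38 mm in cross-section. The legs rest on z = 0, each flush with a corner of the seat.

Two stools sit around the table at the +y, +x sides.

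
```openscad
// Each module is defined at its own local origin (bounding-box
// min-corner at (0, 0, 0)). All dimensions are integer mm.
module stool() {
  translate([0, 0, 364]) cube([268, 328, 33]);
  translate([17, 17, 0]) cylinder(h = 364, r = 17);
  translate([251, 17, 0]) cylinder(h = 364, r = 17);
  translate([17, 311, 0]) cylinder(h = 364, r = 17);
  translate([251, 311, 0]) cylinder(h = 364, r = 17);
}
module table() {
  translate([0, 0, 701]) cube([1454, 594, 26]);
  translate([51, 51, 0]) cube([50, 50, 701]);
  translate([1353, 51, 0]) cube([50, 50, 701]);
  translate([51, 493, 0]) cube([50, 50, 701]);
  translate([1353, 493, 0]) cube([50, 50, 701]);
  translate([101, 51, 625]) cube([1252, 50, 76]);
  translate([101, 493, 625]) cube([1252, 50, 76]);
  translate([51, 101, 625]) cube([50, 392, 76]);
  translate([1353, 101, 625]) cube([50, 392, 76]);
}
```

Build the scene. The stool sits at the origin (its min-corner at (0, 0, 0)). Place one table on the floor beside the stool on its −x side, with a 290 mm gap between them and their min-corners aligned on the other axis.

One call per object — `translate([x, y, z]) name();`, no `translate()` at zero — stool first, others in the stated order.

stool();
translate([-1744, 0, 0]) table();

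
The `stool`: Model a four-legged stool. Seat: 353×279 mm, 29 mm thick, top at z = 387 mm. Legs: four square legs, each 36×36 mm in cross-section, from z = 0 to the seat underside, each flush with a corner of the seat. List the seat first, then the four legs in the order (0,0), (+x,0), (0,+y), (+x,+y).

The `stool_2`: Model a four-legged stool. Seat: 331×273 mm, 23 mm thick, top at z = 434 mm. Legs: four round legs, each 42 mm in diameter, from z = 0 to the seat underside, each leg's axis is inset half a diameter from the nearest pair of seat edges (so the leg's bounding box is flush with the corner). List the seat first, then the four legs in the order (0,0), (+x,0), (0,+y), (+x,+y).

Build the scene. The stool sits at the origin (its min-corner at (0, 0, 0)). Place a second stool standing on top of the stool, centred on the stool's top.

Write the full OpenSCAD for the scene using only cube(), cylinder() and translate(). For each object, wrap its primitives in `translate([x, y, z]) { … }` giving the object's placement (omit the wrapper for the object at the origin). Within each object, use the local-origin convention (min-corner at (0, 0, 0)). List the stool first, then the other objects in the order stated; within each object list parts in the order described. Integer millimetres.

translate([0, 0, 358]) cube([353, 279, 29]);
cube([36, 36, 358]);
translate([317, 0, 0]) cube([36, 36, 358]);
translate([0, 243, 0]) cube([36, 36, 358]);
translate([317, 243, 0]) cube([36, 36, 358]);
translate([11, 3, 387]) {
  translate([0, 0, 411]) cube([331, 273, 23]);
  translate([21, 21, 0]) cylinder(h = 411, r = 21);
  translate([310, 21, 0]) cylinder(h = 411, r = 21);
  translate([21, 252, 0]) cylinder(h = 411, r = 21);
  translate([310, 252, 0]) cylinder(h = 411, r = 21);
}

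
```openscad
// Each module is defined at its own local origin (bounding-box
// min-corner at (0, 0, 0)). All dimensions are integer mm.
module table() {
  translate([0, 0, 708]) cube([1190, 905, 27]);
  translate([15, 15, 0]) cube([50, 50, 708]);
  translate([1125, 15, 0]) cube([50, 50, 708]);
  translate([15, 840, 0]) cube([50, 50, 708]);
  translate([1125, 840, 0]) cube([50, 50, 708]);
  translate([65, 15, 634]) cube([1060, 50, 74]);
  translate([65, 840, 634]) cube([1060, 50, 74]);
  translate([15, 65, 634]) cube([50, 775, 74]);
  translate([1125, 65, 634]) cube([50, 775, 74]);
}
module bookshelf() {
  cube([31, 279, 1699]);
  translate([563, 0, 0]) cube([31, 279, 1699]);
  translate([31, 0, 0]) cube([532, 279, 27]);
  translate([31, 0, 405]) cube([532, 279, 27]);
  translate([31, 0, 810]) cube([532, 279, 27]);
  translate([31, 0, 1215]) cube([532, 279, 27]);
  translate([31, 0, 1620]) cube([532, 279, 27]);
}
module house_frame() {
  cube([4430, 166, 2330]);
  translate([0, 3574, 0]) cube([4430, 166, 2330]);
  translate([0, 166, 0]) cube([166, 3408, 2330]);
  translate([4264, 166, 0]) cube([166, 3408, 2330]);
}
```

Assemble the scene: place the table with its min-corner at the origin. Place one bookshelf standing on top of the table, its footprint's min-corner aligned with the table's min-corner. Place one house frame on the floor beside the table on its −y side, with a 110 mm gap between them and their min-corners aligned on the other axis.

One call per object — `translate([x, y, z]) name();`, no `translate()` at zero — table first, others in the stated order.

table();
translate([0, 0, 735]) bookshelf();
translate([0, -3850, 0]) house_frame();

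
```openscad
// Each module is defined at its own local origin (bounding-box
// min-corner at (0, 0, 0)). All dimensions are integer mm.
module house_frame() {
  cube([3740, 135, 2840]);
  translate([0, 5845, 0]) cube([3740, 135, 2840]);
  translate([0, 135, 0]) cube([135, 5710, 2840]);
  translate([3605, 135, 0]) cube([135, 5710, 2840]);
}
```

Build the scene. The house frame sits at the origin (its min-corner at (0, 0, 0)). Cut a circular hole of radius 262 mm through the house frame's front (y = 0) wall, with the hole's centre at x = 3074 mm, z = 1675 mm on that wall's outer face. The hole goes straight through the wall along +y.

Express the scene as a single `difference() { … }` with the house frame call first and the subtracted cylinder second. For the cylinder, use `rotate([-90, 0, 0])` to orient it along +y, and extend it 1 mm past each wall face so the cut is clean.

difference() {
  house_frame();
  translate([3074, -1, 1675]) rotate([-90, 0, 0]) cylinder(h = 137, r = 262);
}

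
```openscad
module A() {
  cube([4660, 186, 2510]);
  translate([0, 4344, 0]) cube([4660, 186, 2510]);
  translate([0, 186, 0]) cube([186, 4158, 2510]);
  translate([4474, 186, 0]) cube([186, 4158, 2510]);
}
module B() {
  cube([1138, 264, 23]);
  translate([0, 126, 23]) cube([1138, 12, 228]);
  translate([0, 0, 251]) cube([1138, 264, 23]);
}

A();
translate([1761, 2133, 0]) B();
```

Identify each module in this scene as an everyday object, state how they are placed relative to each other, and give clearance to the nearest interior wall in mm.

A is a house frame. B is an I-beam. The I-beam sits inside the house frame, centred. The clearance to the nearest interior wall is 1575 mm.

Clearances: x = 1575, y = 1947; minimum 1575 mm.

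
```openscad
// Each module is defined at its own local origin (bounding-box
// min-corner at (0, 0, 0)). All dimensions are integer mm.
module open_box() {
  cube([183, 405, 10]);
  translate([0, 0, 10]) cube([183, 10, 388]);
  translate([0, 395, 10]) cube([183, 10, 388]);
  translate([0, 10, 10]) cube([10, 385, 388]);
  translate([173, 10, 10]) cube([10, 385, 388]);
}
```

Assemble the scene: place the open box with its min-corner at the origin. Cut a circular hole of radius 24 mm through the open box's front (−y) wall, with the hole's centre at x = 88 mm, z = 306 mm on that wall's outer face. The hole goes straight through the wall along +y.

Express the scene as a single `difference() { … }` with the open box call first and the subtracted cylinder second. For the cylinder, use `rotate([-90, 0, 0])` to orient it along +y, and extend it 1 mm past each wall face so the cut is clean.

difference() {
  open_box();
  translate([88, -1, 306]) rotate([-90, 0, 0]) cylinder(h = 12, r = 24);
}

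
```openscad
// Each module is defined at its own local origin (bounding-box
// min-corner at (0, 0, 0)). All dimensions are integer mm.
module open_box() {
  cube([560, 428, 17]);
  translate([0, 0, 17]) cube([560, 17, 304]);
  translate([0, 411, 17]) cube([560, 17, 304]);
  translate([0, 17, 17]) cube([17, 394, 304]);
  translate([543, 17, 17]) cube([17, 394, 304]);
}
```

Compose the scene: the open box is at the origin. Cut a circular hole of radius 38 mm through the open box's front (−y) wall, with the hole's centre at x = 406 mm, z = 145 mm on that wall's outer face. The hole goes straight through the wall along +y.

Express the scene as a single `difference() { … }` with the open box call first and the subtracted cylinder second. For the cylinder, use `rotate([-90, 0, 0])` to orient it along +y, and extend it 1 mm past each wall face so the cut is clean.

difference() {
  open_box();
  translate([406, -1, 145]) rotate([-90, 0, 0]) cylinder(h = 19, r = 38);
}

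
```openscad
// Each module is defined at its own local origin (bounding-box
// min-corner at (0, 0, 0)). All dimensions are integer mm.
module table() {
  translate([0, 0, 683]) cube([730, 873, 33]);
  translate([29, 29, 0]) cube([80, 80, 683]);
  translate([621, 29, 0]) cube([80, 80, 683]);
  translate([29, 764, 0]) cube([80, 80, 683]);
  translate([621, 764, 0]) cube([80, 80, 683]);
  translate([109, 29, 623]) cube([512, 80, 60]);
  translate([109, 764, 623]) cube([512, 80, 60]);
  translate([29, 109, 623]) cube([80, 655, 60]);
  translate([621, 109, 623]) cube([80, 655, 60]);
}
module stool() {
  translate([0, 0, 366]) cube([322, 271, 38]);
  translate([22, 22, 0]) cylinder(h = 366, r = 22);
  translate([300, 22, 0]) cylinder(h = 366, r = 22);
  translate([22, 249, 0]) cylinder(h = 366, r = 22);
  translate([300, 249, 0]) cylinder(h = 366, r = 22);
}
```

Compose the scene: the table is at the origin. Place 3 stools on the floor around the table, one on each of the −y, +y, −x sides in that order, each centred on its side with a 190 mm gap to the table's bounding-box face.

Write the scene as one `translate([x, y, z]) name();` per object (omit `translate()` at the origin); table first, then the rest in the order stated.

table();
translate([204, -461, 0]) stool();
translate([204, 1063, 0]) stool();
translate([-512, 301, 0]) stool();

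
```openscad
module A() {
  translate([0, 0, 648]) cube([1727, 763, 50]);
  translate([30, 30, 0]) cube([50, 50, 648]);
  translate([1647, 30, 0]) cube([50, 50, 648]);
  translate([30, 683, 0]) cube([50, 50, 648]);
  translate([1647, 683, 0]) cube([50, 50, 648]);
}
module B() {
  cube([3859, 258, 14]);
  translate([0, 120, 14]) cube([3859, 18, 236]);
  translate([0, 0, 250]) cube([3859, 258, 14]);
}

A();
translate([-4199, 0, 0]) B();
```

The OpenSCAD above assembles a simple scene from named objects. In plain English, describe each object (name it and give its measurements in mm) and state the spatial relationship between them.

A is a table with a 1727×763 mm rectangular top, 50 mm thick, top surface at z = 698 mm, supported by four 50×50 mm square legs, each inset 30 mm from the nearest pair of top edges, running from the floor.

B is an I-beam lying along x, 3859 mm long. Overall section height 264 mm. Two flanges 258 mm wide (y) and 14 mm thick, one on the floor and one at the top; a web 18 mm thick runs between them, centred on the flange width.

The I-beam is on the floor beside the table on its −x side.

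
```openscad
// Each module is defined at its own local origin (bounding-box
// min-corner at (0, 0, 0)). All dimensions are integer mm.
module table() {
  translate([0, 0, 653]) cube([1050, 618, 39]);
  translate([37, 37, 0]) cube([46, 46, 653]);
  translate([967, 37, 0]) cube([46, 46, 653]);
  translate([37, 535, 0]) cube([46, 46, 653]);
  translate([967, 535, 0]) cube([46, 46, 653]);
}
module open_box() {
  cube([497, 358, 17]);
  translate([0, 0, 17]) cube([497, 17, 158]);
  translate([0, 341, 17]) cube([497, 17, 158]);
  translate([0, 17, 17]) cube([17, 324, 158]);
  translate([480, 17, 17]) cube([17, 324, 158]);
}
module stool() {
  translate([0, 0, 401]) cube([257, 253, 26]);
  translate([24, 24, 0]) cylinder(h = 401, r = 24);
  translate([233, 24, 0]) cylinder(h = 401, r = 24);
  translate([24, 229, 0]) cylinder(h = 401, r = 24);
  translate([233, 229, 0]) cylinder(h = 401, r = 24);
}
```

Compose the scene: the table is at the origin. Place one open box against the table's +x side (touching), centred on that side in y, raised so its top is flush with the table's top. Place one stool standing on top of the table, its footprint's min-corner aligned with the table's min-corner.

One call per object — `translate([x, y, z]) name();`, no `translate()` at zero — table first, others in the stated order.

table();
translate([1050, 130, 517]) open_box();
translate([0, 0, 692]) stool();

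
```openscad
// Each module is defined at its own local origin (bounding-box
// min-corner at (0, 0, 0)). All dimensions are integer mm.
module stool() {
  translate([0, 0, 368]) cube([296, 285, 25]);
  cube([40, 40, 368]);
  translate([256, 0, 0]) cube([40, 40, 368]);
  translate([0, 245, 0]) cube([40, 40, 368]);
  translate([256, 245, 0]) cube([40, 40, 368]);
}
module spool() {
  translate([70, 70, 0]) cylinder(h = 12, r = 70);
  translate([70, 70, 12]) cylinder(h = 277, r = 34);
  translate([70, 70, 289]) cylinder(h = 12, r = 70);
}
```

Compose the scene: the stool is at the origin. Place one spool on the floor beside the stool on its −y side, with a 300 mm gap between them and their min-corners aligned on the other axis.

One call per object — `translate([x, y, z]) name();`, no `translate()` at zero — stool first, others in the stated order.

stool();
translate([0, -440, 0]) spool();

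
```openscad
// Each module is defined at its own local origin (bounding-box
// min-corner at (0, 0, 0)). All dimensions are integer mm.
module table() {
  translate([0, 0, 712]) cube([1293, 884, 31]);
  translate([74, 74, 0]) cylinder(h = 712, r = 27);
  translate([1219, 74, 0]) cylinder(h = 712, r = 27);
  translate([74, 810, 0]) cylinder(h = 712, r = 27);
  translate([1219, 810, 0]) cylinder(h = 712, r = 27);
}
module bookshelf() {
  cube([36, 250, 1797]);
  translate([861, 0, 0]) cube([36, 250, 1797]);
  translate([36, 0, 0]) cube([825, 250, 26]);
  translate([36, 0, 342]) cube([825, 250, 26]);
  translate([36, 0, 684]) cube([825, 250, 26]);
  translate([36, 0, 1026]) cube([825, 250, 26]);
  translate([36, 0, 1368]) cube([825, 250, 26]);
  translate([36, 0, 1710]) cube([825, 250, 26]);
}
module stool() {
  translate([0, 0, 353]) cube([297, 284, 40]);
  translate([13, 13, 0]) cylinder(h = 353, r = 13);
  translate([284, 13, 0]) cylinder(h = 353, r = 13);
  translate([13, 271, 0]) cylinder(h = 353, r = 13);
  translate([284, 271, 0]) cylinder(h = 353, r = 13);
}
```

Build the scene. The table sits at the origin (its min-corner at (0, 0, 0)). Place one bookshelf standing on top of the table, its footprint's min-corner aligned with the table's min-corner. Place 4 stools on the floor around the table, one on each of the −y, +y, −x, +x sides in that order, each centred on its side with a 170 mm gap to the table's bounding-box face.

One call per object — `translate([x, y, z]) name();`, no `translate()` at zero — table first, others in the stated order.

table();
translate([0, 0, 743]) bookshelf();
translate([498, -454, 0]) stool();
translate([498, 1054, 0]) stool();
translate([-467, 300, 0]) stool();
translate([1463, 300, 0]) stool();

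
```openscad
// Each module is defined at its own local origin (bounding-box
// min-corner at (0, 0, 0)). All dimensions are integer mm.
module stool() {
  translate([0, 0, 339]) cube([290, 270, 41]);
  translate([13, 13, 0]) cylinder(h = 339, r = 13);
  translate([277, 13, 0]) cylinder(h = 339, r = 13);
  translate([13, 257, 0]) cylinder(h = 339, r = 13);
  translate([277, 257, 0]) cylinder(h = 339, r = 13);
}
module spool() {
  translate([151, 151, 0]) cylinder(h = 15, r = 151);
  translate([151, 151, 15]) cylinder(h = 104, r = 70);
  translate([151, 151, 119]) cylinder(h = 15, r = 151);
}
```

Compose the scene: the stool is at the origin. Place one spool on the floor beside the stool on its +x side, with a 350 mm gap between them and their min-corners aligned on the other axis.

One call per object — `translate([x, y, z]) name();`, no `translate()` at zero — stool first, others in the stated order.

stool();
translate([640, 0, 0]) spool();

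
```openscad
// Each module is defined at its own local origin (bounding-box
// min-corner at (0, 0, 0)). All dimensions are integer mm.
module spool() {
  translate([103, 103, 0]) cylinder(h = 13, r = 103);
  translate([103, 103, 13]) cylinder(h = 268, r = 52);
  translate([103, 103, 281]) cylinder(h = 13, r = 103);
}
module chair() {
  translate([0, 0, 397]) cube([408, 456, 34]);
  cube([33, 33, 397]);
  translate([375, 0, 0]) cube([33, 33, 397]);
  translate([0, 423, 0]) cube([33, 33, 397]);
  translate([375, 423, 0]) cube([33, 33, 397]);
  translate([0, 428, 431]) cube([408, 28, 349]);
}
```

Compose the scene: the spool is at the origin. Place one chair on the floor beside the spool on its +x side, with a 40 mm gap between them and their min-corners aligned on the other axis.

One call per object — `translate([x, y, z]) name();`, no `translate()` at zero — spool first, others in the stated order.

spool();
translate([246, 0, 0]) chair();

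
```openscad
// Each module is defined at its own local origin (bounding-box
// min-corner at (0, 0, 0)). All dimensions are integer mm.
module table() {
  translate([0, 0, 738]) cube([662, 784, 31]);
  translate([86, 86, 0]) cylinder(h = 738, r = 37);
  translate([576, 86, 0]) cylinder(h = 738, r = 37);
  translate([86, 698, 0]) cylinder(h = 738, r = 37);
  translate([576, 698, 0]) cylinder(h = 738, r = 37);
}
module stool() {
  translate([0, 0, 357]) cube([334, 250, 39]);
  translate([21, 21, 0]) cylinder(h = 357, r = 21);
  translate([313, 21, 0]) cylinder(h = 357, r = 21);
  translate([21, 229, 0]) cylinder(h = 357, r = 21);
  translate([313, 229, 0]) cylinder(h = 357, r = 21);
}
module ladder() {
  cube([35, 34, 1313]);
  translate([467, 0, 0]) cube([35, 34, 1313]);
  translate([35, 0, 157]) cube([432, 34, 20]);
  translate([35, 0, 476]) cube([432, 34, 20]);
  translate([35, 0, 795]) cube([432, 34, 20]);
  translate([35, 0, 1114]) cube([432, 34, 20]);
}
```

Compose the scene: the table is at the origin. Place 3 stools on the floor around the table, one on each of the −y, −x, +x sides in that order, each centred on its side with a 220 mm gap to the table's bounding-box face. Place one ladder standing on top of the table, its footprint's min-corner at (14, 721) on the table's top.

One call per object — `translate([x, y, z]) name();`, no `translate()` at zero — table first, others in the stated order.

table();
translate([164, -470, 0]) stool();
translate([-554, 267, 0]) stool();
translate([882, 267, 0]) stool();
translate([14, 721, 769]) ladder();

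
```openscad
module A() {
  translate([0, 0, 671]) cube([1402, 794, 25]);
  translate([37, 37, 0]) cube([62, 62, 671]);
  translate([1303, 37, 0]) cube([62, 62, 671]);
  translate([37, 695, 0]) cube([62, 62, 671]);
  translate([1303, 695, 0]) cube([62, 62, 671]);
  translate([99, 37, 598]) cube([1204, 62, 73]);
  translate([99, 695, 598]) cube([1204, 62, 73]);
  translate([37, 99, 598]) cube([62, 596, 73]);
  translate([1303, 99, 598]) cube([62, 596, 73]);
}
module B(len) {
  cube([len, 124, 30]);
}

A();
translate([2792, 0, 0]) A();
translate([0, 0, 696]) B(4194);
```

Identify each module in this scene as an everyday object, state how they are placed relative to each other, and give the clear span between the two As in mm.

Second table starts at x = 2792; first ends at x = 1402; clear span = 2792 − 1402 = 1390 mm.

A is a table. B is a beam. A beam spans the tops of two tables. The clear span between the two tables is 1390 mm.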